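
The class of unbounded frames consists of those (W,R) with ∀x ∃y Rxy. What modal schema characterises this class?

This is seriality; the standard corresponding axiom is D: □s → ◇s.
Suppose □s→◇s is valid. At any x set V(s)=W. Then □s at x, so ◇s at x, so x has a successor.

□s → ◇s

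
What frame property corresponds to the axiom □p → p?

Suppose □p→p is valid. At any x set V(p)={w : Rxw}. Then □p holds at x, so p holds at x, i.e. Rxx.
Conversely, any frame satisfying ∀x Rxx validates the schema.
So the correspondent is reflexivity.

Reflexivity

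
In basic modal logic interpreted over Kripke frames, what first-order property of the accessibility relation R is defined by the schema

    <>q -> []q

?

Suppose ◇q→□q is valid. Take Rxy, Rxz and set V(q)={y}. Then ◇q at x, so □q at x, so q at z, i.e. z=y.
The converse is a direct semantic check.
Frame condition: forall x forall y forall z (Rxy & Rxz -> y = z).

partial functionality: forall x forall y forall z (Rxy & Rxz -> y = z)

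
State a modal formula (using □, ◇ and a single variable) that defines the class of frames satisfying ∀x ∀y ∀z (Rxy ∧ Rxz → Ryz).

This is the Euclidean property; the standard corresponding axiom is 5: ◇q → □◇q.
Suppose ◇q→□◇q is valid. Take Rxy, Rxz and set V(q)={y}. Then ◇q at x, so □◇q at x, so ◇q at z, so some w with Rzw has q; w=y, i.e. Rzy. By symmetry of the argument, Ryz.

◇q → □◇q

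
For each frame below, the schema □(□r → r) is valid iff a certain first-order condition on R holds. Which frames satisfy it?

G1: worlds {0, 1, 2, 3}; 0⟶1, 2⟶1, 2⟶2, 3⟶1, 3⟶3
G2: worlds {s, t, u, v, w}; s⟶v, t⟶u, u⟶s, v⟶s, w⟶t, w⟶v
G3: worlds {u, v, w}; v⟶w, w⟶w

Frame correspondent (Sahlqvist): ∀x ∀y (Rxy → Ryy) — i.e. shift-reflexivity.
G1: fails — R31 but not R11.
G2: fails — Rwt but not Rtt.
G3: ✓.
Valid on: G3.

G3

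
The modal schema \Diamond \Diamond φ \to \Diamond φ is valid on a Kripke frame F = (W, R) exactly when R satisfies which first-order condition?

Transitivity

Replacing φ by ¬φ and contraposing gives the equivalent schema □φ → □□φ.
Suppose □φ→□□φ is valid. Take Rxy, Ryz and set V(φ)={w : Rxw}. Then □φ at x, so □□φ at x, so □φ at y, so φ at z, i.e. Rxz.
Conversely, on a frame with transitivity the schema holds at every world under every valuation.
Frame condition: \forall x \forall y \forall z (Rxy \wedge Ryz \to Rxz).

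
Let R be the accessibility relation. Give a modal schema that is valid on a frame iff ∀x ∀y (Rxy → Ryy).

This is shift-reflexivity; the standard corresponding axiom is T□: □(□r → r).
Suppose □(□r→r) is valid. Take Rxy and set V(r)={w : Ryw}. Then at y, □r holds; since □(□r→r) at x, □r→r at y, so r at y, i.e. Ryy.

□(□r → r)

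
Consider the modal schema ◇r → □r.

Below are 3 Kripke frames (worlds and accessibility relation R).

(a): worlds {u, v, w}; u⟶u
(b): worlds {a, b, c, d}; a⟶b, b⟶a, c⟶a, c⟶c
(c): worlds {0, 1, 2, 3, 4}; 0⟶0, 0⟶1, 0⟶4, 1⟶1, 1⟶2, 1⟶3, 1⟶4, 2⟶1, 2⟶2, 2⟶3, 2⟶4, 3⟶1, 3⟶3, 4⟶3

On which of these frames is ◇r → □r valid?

(a)

Frame correspondent (Sahlqvist): ∀x ∀y ∀z (Rxy ∧ Rxz → y = z) — i.e. partial functionality.
(a): holds.
(b): fails — c sees both a and c.
(c): fails — 0 sees both 0 and 1.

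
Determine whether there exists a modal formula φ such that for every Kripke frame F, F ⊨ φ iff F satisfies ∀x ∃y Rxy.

Yes: it is seriality, defined by the D schema □r → ◇r.

Yes — defined by □r → ◇r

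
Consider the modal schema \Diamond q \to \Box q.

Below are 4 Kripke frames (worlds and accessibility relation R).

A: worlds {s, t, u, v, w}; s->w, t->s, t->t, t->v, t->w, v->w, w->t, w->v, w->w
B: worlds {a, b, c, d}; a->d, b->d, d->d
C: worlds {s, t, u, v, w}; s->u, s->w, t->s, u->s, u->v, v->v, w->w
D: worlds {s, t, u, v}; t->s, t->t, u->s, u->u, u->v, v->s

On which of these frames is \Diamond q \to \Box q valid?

This is the axiom for partial functionality; its first-order frame correspondent is \forall x \forall y \forall z (Rxy \wedge Rxz \to y = z).
A: fails — t sees both s and t.
B: satisfies the condition.
C: fails — s sees both u and w.
D: fails — t sees both s and t.
Valid on: B.

B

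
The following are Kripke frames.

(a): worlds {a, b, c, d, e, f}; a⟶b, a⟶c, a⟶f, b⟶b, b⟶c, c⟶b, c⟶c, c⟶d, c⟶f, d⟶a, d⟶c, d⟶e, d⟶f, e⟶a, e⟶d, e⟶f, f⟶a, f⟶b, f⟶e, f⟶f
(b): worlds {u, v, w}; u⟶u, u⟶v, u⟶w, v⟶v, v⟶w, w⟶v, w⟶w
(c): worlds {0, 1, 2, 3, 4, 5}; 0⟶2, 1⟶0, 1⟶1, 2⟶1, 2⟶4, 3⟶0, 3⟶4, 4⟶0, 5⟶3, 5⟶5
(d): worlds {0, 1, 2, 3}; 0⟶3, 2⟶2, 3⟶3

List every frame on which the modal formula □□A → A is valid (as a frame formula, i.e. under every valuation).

(a), (b)

This is the axiom for a generalized confluence (Geach) condition; its first-order frame correspondent is ∀x ∃w (xR²w ∧ x = w).
(a): ✓.
(b): ✓.
(c): fails — at 0 but no w with 0R²w and 0=w.
(d): fails — at 0 but no w with 0R²w and 0=w.
Valid on: (a), (b).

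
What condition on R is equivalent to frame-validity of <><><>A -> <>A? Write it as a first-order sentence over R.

This is a Sahlqvist (Geach-type) schema ◇^3□^0A → □^0◇^1A.
Minimal-valuation argument: fix x; take any y with xR^3y and any z with xR^0z. Set V(A) to the set of worlds R-reachable from y in exactly 0 steps. Then □^0A holds at y, so the antecedent holds at x; validity forces ◇^1A at z, giving a w with zR^1w and yR^0w.
First-order correspondent: forall x forall y (x R^3 y -> exists w (y = w & xRw)).

forall x forall y (x R^3 y -> exists w (y = w & xRw))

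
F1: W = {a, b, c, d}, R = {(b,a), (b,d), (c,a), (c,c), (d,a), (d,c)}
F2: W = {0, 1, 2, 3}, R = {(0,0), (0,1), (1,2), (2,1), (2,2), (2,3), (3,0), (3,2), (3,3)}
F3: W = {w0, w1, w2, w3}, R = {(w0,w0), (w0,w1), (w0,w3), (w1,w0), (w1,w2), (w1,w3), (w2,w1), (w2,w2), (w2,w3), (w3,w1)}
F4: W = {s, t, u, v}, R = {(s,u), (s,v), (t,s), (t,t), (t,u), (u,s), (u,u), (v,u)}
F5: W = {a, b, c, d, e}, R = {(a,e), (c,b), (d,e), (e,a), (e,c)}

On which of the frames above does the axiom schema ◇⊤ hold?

The schema corresponds to seriality: ∀x ∃y Rxy.
F1: fails — world a has no successor.
F2: holds.
F3: holds.
F4: holds.
F5: fails — world b has no successor.
Valid on: F2, F3, F4.

F2, F3, F4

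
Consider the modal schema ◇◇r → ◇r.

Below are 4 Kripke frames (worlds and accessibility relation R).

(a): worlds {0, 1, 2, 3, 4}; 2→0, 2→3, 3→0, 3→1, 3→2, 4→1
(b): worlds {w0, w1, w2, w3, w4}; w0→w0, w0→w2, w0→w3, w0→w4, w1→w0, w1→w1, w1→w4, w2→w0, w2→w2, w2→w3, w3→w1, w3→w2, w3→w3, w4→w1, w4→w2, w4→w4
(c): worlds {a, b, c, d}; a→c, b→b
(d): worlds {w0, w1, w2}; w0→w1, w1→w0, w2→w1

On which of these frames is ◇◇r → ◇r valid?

The schema corresponds to transitivity: ∀x ∀y ∀z (Rxy ∧ Ryz → Rxz).
(a): fails — R32 and R23 but not R33.
(b): fails — Rw1w0 and Rw0w2 but not Rw1w2.
(c): satisfies the condition.
(d): fails — Rw0w1 and Rw1w0 but not Rw0w0.

(c)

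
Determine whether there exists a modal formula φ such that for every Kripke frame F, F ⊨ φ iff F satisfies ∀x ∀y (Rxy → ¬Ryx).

Any modally definable frame class is closed under surjective bounded morphisms.
The 5-cycle (worlds 0,1,2,3,4 with 0→1→2→3→4→0) is asymmetric. Mapping every world to a single reflexive point • is a surjective bounded morphism, and the reflexive point is not asymmetric (R•• but asymmetry requires ¬R••).
So the class is not modally definable.

Not modally definable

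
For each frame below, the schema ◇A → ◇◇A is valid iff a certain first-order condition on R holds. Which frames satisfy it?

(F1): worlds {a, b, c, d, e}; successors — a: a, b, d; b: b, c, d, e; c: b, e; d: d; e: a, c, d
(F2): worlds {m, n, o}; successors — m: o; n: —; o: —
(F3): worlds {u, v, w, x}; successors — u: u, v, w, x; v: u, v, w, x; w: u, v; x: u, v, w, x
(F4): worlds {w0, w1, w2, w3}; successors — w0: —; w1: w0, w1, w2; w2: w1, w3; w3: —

This is the axiom for a generalized confluence (Geach) condition; its first-order frame correspondent is ∀x ∀y (xRy → ∃w (y = w ∧ xR²w)).
(F1): fails — eRc but no w with c=w and eR²w.
(F2): fails — mRo but no w with o=w and mR²w.
(F3): ✓.
(F4): fails — w2Rw3 but no w with w3=w and w2R²w.
Valid on: (F3).

(F3)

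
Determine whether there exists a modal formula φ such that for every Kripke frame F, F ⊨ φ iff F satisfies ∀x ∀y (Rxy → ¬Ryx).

Modal frame validity is preserved under surjective bounded morphisms.
The 4-cycle (worlds 0,1,2,3 with 0→1→2→3→0) is asymmetric. Mapping every world to a single reflexive point • is a surjective bounded morphism, and the reflexive point is not asymmetric (R•• but asymmetry requires ¬R••).
Hence asymmetry is not modally definable.

No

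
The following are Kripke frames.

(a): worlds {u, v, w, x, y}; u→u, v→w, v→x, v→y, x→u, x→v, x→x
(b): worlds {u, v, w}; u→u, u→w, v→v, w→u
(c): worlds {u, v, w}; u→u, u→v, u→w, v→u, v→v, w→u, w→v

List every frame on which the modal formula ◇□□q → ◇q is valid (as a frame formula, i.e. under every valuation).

(b), (c)

Frame correspondent (Sahlqvist): ∀x ∀y (xRy → ∃w (yR²w ∧ xRw)) — i.e. a generalized confluence (Geach) condition.
(a): fails — vRw but no t with wR²t and vRt.
(b): satisfies the condition.
(c): satisfies the condition.
Valid on: (b), (c).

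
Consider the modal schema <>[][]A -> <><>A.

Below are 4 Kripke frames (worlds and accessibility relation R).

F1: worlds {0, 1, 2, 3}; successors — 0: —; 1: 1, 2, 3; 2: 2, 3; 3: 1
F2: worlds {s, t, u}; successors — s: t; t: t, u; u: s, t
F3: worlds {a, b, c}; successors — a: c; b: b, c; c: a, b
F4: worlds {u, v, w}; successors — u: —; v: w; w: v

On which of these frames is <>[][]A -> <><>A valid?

F1, F2, F3

The schema corresponds to a generalized confluence (Geach) condition: forall x forall y (xRy -> exists w (y R^2 w & x R^2 w)).
F1: holds.
F2: holds.
F3: holds.
F4: fails — vRw but no t with wR²t and vR²t.
Valid on: F1, F2, F3.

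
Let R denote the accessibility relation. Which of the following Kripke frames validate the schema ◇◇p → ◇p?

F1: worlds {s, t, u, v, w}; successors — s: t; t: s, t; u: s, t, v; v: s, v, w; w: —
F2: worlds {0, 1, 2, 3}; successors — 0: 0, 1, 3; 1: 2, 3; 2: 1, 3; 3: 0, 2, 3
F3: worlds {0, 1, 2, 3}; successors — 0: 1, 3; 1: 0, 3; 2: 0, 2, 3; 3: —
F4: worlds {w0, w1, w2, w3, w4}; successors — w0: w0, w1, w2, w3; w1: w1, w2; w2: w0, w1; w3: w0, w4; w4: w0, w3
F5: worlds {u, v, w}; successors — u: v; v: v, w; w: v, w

The schema corresponds to transitivity: ∀x ∀y ∀z (Rxy ∧ Ryz → Rxz).
F1: fails — Ruv and Rvw but not Ruw.
F2: fails — R32 and R21 but not R31.
F3: fails — R10 and R01 but not R11.
F4: fails — Rw1w2 and Rw2w0 but not Rw1w0.
F5: fails — Ruv and Rvw but not Ruw.
Valid on no frame.

none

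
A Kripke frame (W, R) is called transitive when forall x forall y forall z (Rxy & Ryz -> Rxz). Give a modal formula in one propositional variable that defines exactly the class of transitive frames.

A defining formula is □r → □□r (the 4 axiom).
Suppose □r→□□r is valid. Take Rxy, Ryz and set V(r)={w : Rxw}. Then □r at x, so □□r at x, so □r at y, so r at z, i.e. Rxz.

□r → □□r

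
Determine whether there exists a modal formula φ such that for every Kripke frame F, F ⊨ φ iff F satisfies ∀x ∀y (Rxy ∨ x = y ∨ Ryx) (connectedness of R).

If a class were modally definable it would be closed under disjoint unions (Goldblatt–Thomason).
Take 3 disjoint single-world reflexive frames: each is trivially connected, but their disjoint union has 3 worlds with no edge between distinct components, so it is not connected.
Hence connectedness of R is not modally definable.

No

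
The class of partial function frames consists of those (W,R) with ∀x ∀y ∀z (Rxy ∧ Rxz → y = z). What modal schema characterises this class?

◇q → □q

The condition is partial functionality. The CD schema ◇q → □q defines it.
Suppose ◇q→□q is valid. Take Rxy, Rxz and set V(q)={y}. Then ◇q at x, so □q at x, so q at z, i.e. z=y.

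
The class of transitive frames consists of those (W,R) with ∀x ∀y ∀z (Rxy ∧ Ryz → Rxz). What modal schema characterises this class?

□q → □□q

The condition is transitivity. The 4 schema □q → □□q defines it.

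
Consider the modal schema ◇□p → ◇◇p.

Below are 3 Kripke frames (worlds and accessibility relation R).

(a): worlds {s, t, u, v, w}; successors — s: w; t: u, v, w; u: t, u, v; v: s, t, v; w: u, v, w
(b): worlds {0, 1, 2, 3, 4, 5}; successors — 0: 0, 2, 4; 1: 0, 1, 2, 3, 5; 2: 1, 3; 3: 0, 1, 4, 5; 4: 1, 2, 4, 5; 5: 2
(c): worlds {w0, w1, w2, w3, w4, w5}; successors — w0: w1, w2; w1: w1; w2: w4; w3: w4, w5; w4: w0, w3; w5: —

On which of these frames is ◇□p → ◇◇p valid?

(a), (b)

Frame correspondent (Sahlqvist): ∀x ∀y (xRy → ∃w (yRw ∧ xR²w)) — i.e. a generalized confluence (Geach) condition.
(a): condition met.
(b): condition met.
(c): fails — w3Rw5 but no w with w5Rw and w3R²w.
Valid on: (a), (b).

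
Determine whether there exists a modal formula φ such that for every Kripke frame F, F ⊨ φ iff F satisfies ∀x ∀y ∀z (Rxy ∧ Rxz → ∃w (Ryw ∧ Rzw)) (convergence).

The condition is convergence. A defining modal formula is ◇□q → □◇q.
Suppose ◇□q→□◇q is valid. Take Rxy, Rxz and set V(q)={w : Ryw}. Then □q at y so ◇□q at x, so □◇q at x, so ◇q at z, giving w with Rzw and Ryw.

Yes, by ◇□q → □◇q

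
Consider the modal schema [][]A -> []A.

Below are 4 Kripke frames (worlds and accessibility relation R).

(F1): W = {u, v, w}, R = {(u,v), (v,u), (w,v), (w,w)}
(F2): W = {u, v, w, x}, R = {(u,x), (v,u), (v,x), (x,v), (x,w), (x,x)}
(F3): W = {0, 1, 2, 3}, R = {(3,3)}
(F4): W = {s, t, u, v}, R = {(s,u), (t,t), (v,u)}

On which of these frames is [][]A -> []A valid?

(F3)

The schema corresponds to density: forall x forall y (Rxy -> exists z (Rxz & Rzy)).
(F1): fails — Ruv but no z with Ruz and Rzv.
(F2): fails — Rvu but no z with Rvz and Rzu.
(F3): ✓.
(F4): fails — Rsu but no z with Rsz and Rzu.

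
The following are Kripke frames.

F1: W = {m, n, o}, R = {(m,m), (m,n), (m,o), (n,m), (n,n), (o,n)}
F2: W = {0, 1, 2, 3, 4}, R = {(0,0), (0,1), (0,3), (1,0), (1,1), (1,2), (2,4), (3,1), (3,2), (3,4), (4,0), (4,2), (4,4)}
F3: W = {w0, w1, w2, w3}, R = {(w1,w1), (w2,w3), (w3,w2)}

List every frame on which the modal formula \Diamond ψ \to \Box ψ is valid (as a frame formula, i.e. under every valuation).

The schema corresponds to partial functionality: \forall x \forall y \forall z (Rxy \wedge Rxz \to y = z).
F1: fails — m sees both m and n.
F2: fails — 0 sees both 0 and 1.
F3: satisfies the condition.

F3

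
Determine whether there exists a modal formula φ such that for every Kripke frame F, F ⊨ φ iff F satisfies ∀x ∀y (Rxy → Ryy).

Yes: it is shift-reflexivity, defined by the T□ schema □(□q → q).
Suppose □(□q→q) is valid. Take Rxy and set V(q)={w : Ryw}. Then at y, □q holds; since □(□q→q) at x, □q→q at y, so q at y, i.e. Ryy.

Yes — defined by □(□q → q)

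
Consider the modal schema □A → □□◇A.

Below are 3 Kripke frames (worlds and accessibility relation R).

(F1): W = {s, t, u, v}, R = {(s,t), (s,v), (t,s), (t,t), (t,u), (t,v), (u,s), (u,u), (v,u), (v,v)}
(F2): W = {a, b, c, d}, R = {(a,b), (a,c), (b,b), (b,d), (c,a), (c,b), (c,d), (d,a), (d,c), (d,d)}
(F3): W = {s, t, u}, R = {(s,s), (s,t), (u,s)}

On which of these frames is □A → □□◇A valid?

This is the axiom for a generalized confluence (Geach) condition; its first-order frame correspondent is ∀x ∀z (xR²z → ∃w (xRw ∧ zRw)).
(F1): fails — sR²u but no w with sRw and uRw.
(F2): holds.
(F3): fails — sR²t but no w with sRw and tRw.

(F2)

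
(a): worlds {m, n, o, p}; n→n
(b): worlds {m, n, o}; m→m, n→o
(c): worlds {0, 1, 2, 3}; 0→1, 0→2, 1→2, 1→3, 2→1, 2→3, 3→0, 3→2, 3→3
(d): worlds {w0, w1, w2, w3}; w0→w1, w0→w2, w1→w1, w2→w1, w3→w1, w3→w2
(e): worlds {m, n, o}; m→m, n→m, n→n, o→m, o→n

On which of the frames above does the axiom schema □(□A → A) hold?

The schema corresponds to shift-reflexivity: ∀x ∀y (Rxy → Ryy).
(a): holds.
(b): fails — Rno but not Roo.
(c): fails — R32 but not R22.
(d): fails — Rw3w2 but not Rw2w2.
(e): holds.
Valid on: (a), (e).

(a), (e)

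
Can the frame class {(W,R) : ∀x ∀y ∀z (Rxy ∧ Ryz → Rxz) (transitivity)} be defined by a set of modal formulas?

Yes — defined by □r → □□r

This is a Sahlqvist condition; the 4 axiom □r → □□r defines it.
Suppose □r→□□r is valid. Take Rxy, Ryz and set V(r)={w : Rxw}. Then □r at x, so □□r at x, so □r at y, so r at z, i.e. Rxz.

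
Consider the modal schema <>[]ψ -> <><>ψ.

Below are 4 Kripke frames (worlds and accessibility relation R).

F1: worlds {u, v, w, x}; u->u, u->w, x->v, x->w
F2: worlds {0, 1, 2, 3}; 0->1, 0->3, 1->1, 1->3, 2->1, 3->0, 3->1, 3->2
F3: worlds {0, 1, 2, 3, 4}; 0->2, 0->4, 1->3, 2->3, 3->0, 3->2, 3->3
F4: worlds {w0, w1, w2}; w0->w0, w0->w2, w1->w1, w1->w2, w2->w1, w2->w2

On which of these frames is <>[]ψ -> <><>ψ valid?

Frame correspondent (Sahlqvist): forall x forall y (xRy -> exists w (yRw & x R^2 w)) — i.e. a generalized confluence (Geach) condition.
F1: fails — uRw but no t with wRt and uR²t.
F2: satisfies the condition.
F3: fails — 0R4 but no w with 4Rw and 0R²w.
F4: satisfies the condition.

F2, F4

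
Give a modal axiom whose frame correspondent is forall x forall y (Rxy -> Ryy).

□(□r → r)

The condition is shift-reflexivity. The T□ schema □(□r → r) defines it.
Suppose □(□r→r) is valid. Take Rxy and set V(r)={w : Ryw}. Then at y, □r holds; since □(□r→r) at x, □r→r at y, so r at y, i.e. Ryy.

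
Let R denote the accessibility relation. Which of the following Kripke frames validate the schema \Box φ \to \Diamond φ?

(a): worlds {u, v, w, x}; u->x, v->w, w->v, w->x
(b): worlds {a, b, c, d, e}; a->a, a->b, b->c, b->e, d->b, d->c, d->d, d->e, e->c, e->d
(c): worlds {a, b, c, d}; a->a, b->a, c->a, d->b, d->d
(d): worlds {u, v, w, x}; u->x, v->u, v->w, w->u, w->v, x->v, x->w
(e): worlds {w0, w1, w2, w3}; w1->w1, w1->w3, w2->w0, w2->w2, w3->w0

(c), (d)

This is the axiom for seriality; its first-order frame correspondent is \forall x \exists y Rxy.
(a): fails — world x has no successor.
(b): fails — world c has no successor.
(c): holds.
(d): holds.
(e): fails — world w0 has no successor.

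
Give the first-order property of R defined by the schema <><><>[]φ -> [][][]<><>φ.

forall x forall y forall z ((x R^3 y & x R^3 z) -> exists w (yRw & z R^2 w))

This is a Sahlqvist (Geach-type) schema ◇^3□^1φ → □^3◇^2φ.
First-order correspondent: forall x forall y forall z ((x R^3 y & x R^3 z) -> exists w (yRw & z R^2 w)).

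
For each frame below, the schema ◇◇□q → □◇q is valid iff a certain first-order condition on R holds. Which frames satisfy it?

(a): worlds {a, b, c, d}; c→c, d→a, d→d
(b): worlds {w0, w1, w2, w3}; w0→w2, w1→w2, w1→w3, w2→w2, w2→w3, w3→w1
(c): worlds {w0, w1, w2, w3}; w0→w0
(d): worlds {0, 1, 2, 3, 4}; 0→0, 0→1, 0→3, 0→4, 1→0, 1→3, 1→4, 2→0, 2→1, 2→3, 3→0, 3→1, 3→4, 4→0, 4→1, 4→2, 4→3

This is the axiom for a generalized confluence (Geach) condition; its first-order frame correspondent is ∀x ∀y ∀z ((xR²y ∧ xRz) → ∃w (yRw ∧ zRw)).
(a): fails — dR²a, dRa but no w with aRw and aRw.
(b): fails — w0R²w3, w0Rw2 but no w with w3Rw and w2Rw.
(c): condition met.
(d): condition met.
Valid on: (c), (d).

(c), (d)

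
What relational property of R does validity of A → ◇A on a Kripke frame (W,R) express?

Equivalently (dual form): □A → A.
Suppose □A→A is valid. At any x set V(A)={w : Rxw}. Then □A holds at x, so A holds at x, i.e. Rxx.
Conversely, on a frame with reflexivity the schema holds at every world under every valuation.
So the correspondent is reflexivity.

Reflexivity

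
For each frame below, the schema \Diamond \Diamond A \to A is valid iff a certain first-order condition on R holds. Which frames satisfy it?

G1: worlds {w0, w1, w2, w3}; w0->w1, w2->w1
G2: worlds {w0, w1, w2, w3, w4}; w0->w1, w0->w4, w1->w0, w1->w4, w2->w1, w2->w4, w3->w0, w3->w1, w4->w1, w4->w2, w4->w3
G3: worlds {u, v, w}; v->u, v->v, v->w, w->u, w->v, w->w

G1

The schema corresponds to a generalized confluence (Geach) condition: \forall x \forall y (x R^2 y \to \exists w (y = w \wedge x = w)).
G1: ✓.
G2: fails — w0R²w1 but w1 ≠ w0.
G3: fails — vR²u but u ≠ v.
Valid on: G1.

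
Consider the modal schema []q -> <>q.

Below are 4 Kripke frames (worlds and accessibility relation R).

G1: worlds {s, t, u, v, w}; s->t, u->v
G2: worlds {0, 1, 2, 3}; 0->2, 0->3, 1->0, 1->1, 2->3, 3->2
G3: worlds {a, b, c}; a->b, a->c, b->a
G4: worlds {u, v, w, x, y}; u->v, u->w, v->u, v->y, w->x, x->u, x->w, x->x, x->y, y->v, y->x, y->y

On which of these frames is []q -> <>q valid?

G2, G4

The schema corresponds to seriality: forall x exists y Rxy.
G1: fails — world t has no successor.
G2: condition met.
G3: fails — world c has no successor.
G4: condition met.
Valid on: G2, G4.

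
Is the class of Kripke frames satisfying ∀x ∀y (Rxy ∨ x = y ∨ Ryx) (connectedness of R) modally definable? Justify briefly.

If a class were modally definable it would be closed under disjoint unions (Goldblatt–Thomason).
Take 3 disjoint single-world reflexive frames: each is trivially connected, but their disjoint union has 3 worlds with no edge between distinct components, so it is not connected.
So the class is not modally definable.

Not modally definable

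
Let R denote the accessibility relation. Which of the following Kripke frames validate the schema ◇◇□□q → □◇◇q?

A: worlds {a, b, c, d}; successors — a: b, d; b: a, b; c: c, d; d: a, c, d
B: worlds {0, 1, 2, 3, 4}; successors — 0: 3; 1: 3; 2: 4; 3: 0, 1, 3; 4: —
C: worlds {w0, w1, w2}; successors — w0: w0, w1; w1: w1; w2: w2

The schema corresponds to a generalized confluence (Geach) condition: ∀x ∀y ∀z ((xR²y ∧ xRz) → ∃w (yR²w ∧ zR²w)).
A: condition met.
B: condition met.
C: condition met.

A, B, C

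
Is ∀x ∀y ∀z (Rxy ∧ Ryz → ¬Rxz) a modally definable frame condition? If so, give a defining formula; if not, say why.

No

If a class were modally definable it would be closed under surjective bounded morphisms (Goldblatt–Thomason).
The 5-cycle (worlds 0,1,2,3,4 with 0→1→2→3→4→0) is intransitive. Mapping every world to a single reflexive point • is a surjective bounded morphism; the reflexive point is not intransitive (R••∧R•• but R••).
So no modal formula (or set of formulas) defines exactly the intransitive frames.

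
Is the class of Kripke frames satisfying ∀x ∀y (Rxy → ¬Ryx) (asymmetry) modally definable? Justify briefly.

No — not modally definable

Any modally definable frame class is closed under surjective bounded morphisms.
The 4-cycle (worlds a,b,c,d with a→b→c→d→a) is asymmetric. Mapping every world to a single reflexive point • is a surjective bounded morphism, and the reflexive point is not asymmetric (R•• but asymmetry requires ¬R••).
So the class is not modally definable.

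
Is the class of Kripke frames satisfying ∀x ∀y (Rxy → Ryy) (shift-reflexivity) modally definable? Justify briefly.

This is a Sahlqvist condition; the T□ axiom □(□p → p) defines it.

Yes — defined by □(□p → p)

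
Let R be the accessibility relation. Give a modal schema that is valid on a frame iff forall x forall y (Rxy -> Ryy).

□(□s → s)

A defining formula is □(□s → s) (the T□ axiom).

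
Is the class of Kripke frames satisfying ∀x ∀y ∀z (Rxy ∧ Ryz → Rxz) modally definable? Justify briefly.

Yes, by □p → □□p

This is a Sahlqvist condition; the 4 axiom □p → □□p defines it.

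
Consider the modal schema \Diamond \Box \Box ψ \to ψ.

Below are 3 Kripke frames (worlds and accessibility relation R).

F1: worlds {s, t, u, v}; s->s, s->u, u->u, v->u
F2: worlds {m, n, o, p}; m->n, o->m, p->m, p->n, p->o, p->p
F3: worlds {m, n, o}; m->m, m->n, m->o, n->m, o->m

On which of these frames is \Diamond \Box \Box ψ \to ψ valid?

F3

The schema corresponds to a generalized confluence (Geach) condition: \forall x \forall y (xRy \to \exists w (y R^2 w \wedge x = w)).
F1: fails — sRu but no w with uR²w and s=w.
F2: fails — mRn but no w with nR²w and m=w.
F3: condition met.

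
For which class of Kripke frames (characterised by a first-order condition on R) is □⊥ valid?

emptiness of R

This schema is the Ver axiom.
It corresponds to emptiness of R: ∀x ∀y ¬Rxy.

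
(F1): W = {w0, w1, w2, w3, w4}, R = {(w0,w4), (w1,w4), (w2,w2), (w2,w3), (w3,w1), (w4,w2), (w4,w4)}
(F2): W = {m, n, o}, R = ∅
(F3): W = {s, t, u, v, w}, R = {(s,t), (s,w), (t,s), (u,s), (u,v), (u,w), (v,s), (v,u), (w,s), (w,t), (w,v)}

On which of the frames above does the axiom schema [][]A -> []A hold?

(F2)

The schema corresponds to density: forall x forall y (Rxy -> exists z (Rxz & Rzy)).
(F1): fails — Rw3w1 but no z with Rw3z and Rzw1.
(F2): satisfies the condition.
(F3): fails — Rvu but no z with Rvz and Rzu.
Valid on: (F2).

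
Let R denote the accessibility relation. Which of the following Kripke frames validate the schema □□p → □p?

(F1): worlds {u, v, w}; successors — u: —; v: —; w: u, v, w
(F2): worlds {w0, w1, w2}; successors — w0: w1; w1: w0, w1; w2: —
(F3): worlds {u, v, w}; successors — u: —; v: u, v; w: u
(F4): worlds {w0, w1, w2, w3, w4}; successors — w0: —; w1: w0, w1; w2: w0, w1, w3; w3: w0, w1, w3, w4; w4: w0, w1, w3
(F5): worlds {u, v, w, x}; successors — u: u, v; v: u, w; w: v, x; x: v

This is the axiom for density; its first-order frame correspondent is ∀x ∀y (Rxy → ∃z (Rxz ∧ Rzy)).
(F1): holds.
(F2): holds.
(F3): fails — Rwu but no z with Rwz and Rzu.
(F4): holds.
(F5): fails — Rwx but no z with Rwz and Rzx.

(F1), (F2), (F4)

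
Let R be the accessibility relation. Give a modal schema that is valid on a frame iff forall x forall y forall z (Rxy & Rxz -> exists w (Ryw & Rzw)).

A defining formula is ◇□p → □◇p (the .2 axiom).
Suppose ◇□p→□◇p is valid. Take Rxy, Rxz and set V(p)={w : Ryw}. Then □p at y so ◇□p at x, so □◇p at x, so ◇p at z, giving w with Rzw and Ryw.

◇□p → □◇p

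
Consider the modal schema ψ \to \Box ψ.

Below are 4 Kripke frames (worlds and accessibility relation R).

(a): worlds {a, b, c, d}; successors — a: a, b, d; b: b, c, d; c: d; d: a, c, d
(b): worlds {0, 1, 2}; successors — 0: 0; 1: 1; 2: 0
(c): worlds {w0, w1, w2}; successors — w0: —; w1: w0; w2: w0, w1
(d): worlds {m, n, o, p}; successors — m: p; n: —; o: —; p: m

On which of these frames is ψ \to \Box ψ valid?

none

This is the axiom for a generalized confluence (Geach) condition; its first-order frame correspondent is \forall x \forall z (xRz \to \exists w (x = w \wedge z = w)).
(a): fails — aRb but a ≠ b.
(b): fails — 2R0 but 2 ≠ 0.
(c): fails — w1Rw0 but w1 ≠ w0.
(d): fails — mRp but m ≠ p.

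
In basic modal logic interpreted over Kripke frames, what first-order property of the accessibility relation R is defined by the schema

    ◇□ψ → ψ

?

symmetry: ∀x ∀y (Rxy → Ryx)

This is frame-equivalent to ψ → □◇ψ (substitute ¬ψ for ψ and contrapose).
Suppose ψ→□◇ψ is valid. Take Rxy and set V(ψ)={x}. Then ψ at x, so □◇ψ at x, so ◇ψ at y, so some z with Ryz has ψ; z=x, i.e. Ryx.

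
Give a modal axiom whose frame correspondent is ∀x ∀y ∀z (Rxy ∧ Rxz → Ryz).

◇p → □◇p

The condition is the Euclidean property. The 5 schema ◇p → □◇p defines it.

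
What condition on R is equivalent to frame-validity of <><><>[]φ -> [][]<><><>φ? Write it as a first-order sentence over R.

This is a Sahlqvist (Geach-type) schema ◇^3□^1φ → □^2◇^3φ.
First-order correspondent: forall x forall y forall z ((x R^3 y & x R^2 z) -> exists w (yRw & z R^3 w)).

forall x forall y forall z ((x R^3 y & x R^2 z) -> exists w (yRw & z R^3 w))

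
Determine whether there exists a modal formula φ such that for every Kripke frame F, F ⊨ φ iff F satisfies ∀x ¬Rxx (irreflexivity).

Not definable by any modal formula

If a class were modally definable it would be closed under surjective bounded morphisms (Goldblatt–Thomason).
The 4-cycle (worlds s,t,u,v with s→t→u→v→s) is irreflexive, and the map sending every world to a single reflexive point • is a surjective bounded morphism (forth: every edge maps to (•,•); back: every world has a successor). So any modal formula valid on the 4-cycle is also valid on the reflexive point, which is not irreflexive.
Hence irreflexivity is not modally definable.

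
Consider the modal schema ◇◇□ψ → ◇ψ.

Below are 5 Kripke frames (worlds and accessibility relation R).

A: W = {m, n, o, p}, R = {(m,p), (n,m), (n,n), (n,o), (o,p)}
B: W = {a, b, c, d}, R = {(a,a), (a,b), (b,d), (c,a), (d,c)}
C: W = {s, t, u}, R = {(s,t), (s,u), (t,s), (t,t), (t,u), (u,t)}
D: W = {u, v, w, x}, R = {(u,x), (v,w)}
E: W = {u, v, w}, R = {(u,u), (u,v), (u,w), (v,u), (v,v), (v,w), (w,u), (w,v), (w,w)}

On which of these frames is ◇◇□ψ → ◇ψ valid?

C, D, E

Frame correspondent (Sahlqvist): ∀x ∀y (xR²y → ∃w (yRw ∧ xRw)) — i.e. a generalized confluence (Geach) condition.
A: fails — nR²m but no w with mRw and nRw.
B: fails — aR²b but no w with bRw and aRw.
C: satisfies the condition.
D: satisfies the condition.
E: satisfies the condition.
Valid on: C, D, E.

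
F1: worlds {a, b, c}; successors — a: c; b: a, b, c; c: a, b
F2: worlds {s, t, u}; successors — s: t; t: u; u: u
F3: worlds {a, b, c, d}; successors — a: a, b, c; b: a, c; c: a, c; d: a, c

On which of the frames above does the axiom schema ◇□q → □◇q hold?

F2, F3

The schema corresponds to convergence: ∀x ∀y ∀z (Rxy ∧ Rxz → ∃w (Ryw ∧ Rzw)).
F1: fails — Rbc and Rba but c and a have no common successor.
F2: holds.
F3: holds.
Valid on: F2, F3.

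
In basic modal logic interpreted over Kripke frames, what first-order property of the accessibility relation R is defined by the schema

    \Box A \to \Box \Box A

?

Suppose □A→□□A is valid. Take Rxy, Ryz and set V(A)={w : Rxw}. Then □A at x, so □□A at x, so □A at y, so A at z, i.e. Rxz.

Transitivity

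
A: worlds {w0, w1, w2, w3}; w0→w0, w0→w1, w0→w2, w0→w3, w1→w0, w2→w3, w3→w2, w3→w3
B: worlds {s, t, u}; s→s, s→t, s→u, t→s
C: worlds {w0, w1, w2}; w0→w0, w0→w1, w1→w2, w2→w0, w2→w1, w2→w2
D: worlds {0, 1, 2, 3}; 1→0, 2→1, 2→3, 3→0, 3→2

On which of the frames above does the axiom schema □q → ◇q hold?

A, C

Frame correspondent (Sahlqvist): ∀x ∃y Rxy — i.e. seriality.
A: holds.
B: fails — world u has no successor.
C: holds.
D: fails — world 0 has no successor.
Valid on: A, C.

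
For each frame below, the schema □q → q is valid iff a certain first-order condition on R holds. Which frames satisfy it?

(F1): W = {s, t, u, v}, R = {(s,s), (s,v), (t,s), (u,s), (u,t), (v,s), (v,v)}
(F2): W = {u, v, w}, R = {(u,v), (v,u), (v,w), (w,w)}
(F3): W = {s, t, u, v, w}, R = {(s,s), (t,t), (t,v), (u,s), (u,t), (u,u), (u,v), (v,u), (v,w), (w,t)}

This is the axiom for reflexivity; its first-order frame correspondent is ∀x Rxx.
(F1): fails — world t does not see itself.
(F2): fails — world u does not see itself.
(F3): fails — world v does not see itself.

none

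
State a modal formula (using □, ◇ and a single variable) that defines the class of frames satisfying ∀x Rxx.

A defining formula is □p → p (the T axiom).
Suppose □p→p is valid. At any x set V(p)={w : Rxw}. Then □p holds at x, so p holds at x, i.e. Rxx.

□p → p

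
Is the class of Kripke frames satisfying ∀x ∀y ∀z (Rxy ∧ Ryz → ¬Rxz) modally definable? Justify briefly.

Modal frame validity is preserved under surjective bounded morphisms.
The 5-cycle (worlds 0,1,2,3,4 with 0→1→2→3→4→0) is intransitive. Mapping every world to a single reflexive point • is a surjective bounded morphism; the reflexive point is not intransitive (R••∧R•• but R••).
So the class is not modally definable.

Not modally definable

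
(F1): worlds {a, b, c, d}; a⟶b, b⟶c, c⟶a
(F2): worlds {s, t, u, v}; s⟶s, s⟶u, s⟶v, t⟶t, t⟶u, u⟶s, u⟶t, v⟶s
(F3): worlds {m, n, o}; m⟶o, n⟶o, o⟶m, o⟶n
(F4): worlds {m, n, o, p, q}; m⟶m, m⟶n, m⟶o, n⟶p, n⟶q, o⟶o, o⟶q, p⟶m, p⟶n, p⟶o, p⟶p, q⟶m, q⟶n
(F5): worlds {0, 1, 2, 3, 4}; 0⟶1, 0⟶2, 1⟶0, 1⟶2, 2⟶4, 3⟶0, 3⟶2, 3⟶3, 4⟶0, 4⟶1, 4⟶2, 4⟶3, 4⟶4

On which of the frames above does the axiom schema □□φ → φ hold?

The schema corresponds to a generalized confluence (Geach) condition: ∀x ∃w (xR²w ∧ x = w).
(F1): fails — at a but no w with aR²w and a=w.
(F2): holds.
(F3): holds.
(F4): holds.
(F5): holds.

(F2), (F3), (F4), (F5)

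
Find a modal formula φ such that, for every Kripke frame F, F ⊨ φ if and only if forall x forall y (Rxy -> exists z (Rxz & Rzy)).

A defining formula is □□p → □p (the C4 axiom).
Suppose □□p→□p is valid. Take Rxy and set V(p)={w : xR²w}. Then □□p at x, so □p at x, so p at y, i.e. ∃z(Rxz∧Rzy).

□□p → □p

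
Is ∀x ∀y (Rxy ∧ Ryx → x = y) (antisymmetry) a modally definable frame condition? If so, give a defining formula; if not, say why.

If a class were modally definable it would be closed under surjective bounded morphisms (Goldblatt–Thomason).
The 4-cycle (worlds s,t,u,v with s→t→u→v→s) is antisymmetric. Sending even-indexed worlds to • and odd-indexed worlds to ∘ is a surjective bounded morphism onto the two-world frame with •↔∘, which is not antisymmetric.
Hence antisymmetry is not modally definable.

No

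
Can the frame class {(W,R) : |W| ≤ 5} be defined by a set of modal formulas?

No — not modally definable

If a class were modally definable it would be closed under disjoint unions (Goldblatt–Thomason).
Any modal formula valid on each of 6 disjoint one-world frames is valid on their disjoint union (validity is preserved under disjoint unions). Each one-world frame has |W|=1≤5, but the union has |W|=6.
So no modal formula (or set of formulas) defines exactly the |W|≤5 frames.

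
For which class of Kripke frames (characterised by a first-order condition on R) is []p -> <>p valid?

This is the D axiom.
It corresponds to seriality: forall x exists y Rxy.

Seriality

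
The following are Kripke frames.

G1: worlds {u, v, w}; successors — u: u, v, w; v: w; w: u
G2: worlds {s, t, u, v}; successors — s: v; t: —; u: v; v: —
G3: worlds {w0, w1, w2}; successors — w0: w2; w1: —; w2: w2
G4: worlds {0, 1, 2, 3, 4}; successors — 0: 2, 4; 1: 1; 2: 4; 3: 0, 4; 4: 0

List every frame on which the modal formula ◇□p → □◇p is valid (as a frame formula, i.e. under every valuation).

G3

The schema corresponds to convergence: ∀x ∀y ∀z (Rxy ∧ Rxz → ∃w (Ryw ∧ Rzw)).
G1: fails — Ruv and Ruw but v and w have no common successor.
G2: fails — Rsv and Rsv but v and v have no common successor.
G3: ✓.
G4: fails — R02 and R04 but 2 and 4 have no common successor.
Valid on: G3.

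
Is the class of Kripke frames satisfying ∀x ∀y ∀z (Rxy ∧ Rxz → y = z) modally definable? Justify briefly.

Yes, by ◇r → □r

This is a Sahlqvist condition; the CD axiom ◇r → □r defines it.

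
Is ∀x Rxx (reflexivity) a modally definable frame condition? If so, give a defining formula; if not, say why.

Yes: it is reflexivity, defined by the T schema □r → r.
Suppose □r→r is valid. At any x set V(r)={w : Rxw}. Then □r holds at x, so r holds at x, i.e. Rxx.

Yes, by □r → r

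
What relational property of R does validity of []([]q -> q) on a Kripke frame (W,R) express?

shift-reflexivity

This is the T□ axiom.
Its frame correspondent is shift-reflexivity — forall x forall y (Rxy -> Ryy).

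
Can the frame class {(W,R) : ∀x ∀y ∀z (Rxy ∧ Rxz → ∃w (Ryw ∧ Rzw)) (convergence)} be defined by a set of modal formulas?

Yes: it is convergence, defined by the .2 schema ◇□p → □◇p.
Suppose ◇□p→□◇p is valid. Take Rxy, Rxz and set V(p)={w : Ryw}. Then □p at y so ◇□p at x, so □◇p at x, so ◇p at z, giving w with Rzw and Ryw.

Yes, by ◇□p → □◇p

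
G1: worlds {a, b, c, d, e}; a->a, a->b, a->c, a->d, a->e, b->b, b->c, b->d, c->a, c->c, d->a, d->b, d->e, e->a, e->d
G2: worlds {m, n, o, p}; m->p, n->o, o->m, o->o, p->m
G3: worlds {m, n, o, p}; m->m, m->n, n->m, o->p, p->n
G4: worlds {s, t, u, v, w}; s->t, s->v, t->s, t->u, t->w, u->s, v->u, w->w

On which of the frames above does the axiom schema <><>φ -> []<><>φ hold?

G1

Frame correspondent (Sahlqvist): forall x forall y forall z ((x R^2 y & xRz) -> exists w (y = w & z R^2 w)) — i.e. a generalized confluence (Geach) condition.
G1: satisfies the condition.
G2: fails — mR²m, mRp but no w with m=w and pR²w.
G3: fails — oR²n, oRp but no w with n=w and pR²w.
G4: fails — sR²u, sRt but no w* with u=w* and tR²w*.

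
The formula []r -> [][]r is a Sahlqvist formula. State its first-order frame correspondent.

Suppose □r→□□r is valid. Take Rxy, Ryz and set V(r)={w : Rxw}. Then □r at x, so □□r at x, so □r at y, so r at z, i.e. Rxz.

Transitivity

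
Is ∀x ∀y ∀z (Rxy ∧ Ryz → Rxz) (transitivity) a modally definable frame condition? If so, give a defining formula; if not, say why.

The condition is transitivity. A defining modal formula is □r → □□r.

Yes — defined by □r → □□r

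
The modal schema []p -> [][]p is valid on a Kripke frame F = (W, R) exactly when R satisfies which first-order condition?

transitivity

Suppose □p→□□p is valid. Take Rxy, Ryz and set V(p)={w : Rxw}. Then □p at x, so □□p at x, so □p at y, so p at z, i.e. Rxz.
The converse is a direct semantic check.
So the correspondent is transitivity.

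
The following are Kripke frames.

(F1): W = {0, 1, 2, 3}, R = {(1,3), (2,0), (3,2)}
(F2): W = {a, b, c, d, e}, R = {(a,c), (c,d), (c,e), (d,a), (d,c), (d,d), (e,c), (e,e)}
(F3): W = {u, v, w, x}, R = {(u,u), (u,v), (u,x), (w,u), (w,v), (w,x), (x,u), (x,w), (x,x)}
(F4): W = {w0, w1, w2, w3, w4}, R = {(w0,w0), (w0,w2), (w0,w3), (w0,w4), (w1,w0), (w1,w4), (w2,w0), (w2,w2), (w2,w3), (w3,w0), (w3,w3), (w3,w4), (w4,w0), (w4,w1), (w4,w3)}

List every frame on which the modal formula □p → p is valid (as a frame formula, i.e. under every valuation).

none

The schema corresponds to reflexivity: ∀x Rxx.
(F1): fails — world 0 does not see itself.
(F2): fails — world a does not see itself.
(F3): fails — world v does not see itself.
(F4): fails — world w1 does not see itself.
Valid on no frame.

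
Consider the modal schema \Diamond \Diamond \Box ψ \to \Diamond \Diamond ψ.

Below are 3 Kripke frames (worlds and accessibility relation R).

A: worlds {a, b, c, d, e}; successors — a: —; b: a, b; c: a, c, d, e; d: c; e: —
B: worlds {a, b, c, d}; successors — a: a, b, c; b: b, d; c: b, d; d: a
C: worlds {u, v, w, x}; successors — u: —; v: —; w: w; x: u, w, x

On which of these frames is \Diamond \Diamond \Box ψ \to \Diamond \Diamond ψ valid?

B

This is the axiom for a generalized confluence (Geach) condition; its first-order frame correspondent is \forall x \forall y (x R^2 y \to \exists w (yRw \wedge x R^2 w)).
A: fails — bR²a but no w with aRw and bR²w.
B: satisfies the condition.
C: fails — xR²u but no t with uRt and xR²t.
Valid on: B.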